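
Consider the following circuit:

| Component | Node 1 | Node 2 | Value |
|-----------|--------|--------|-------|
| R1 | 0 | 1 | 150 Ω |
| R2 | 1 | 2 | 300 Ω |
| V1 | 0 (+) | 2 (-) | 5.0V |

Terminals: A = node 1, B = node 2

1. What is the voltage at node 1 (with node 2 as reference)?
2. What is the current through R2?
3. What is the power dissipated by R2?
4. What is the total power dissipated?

Nodal analysis, taking node 2 as the 0 V reference.
Source V1 fixes V_0 = 5 V.
KCL at each unknown node (sum of currents leaving = 0; resistances in Ω):
  Node 1: (V_1 - 5)/150 + (V_1 - 0)/300 = 0
Collecting terms: 0.01 × V_1 = 0.03333  =>  V_1 = 3.333 V
Part 1:
  Read off the nodal solution: V_1 = 3.333 V
Part 2:
  I_R2 = (V_1 - V_2)/R2 = (3.333 - 0)/300 = 0.01111 A
  Magnitude: I_R2 = 0.01111 A
Part 3:
  I_R2 = (V_1 - V_2)/R2 = (3.333 - 0)/300 = 0.01111 A
  P_R2 = I_R2² × R2 = (0.01111)² × 300 = 0.03704 W
Part 4:
  Power in each resistor, P = (ΔV)²/R:
    P_R1 = (5 - 3.333)²/150 = 0.01852 W
    P_R2 = (3.333 - 0)²/300 = 0.03704 W
  P_total = P_R1 + P_R2 = 0.05556 W

Final answers:
1. V_1 = 3.333 V
2. I_R2 = 0.01111 A
3. P_R2 = 0.03704 W
4. P_total = 0.05556 W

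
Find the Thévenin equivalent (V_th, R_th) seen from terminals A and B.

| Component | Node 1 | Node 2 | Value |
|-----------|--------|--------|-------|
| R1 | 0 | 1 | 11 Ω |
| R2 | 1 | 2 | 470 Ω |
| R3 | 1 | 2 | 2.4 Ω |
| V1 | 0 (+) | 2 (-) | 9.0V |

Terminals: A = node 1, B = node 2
Step 1 — V_th is the open-circuit voltage V_A - V_B (nothing connected across the terminals).
Nodal analysis, taking node 2 as the 0 V reference.
Source V1 fixes V_0 = 9 V.
KCL at each unknown node (sum of currents leaving = 0; resistances in Ω):
  Node 1: (V_1 - 9)/11 + (V_1 - 0)/470 + (V_1 - 0)/2.4 = 0
Collecting terms: 0.5097 × V_1 = 0.8182  =>  V_1 = 1.605 V
V_th = V_1 - V_2 = 1.605 - 0 = 1.605 V
Step 2 — R_th: zero the source — replace V1 by a short circuit (node 2 merges into node 0) — and find the resistance seen between A (node 1) and B (node 0).
Reduce the network between node 1 (A) and node 0 (B) by series/parallel combination:
  Rp1 = R1 ‖ R2 ‖ R3 (parallel, all between nodes 0 and 1) = 1/(1/11 + 1/470 + 1/2.4) = 1.962 Ω
R_th = 1.962 Ω

Final answer: V_th = 1.605 V, R_th = 1.962 Ω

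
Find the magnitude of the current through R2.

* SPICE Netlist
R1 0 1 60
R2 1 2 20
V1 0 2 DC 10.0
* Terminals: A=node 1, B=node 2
Nodal analysis, taking node 2 as the 0 V reference.
Source V1 fixes V_0 = 10 V.
KCL at each unknown node (sum of currents leaving = 0; resistances in Ω):
  Node 1: (V_1 - 10)/60 + (V_1 - 0)/20 = 0
Collecting terms: 0.06667 × V_1 = 0.1667  =>  V_1 = 2.5 V
I_R2 = (V_1 - V_2)/R2 = (2.5 - 0)/20 = 0.125 A
|I_R2| = 0.125 A

Final answer: |I_R2| = 0.125 A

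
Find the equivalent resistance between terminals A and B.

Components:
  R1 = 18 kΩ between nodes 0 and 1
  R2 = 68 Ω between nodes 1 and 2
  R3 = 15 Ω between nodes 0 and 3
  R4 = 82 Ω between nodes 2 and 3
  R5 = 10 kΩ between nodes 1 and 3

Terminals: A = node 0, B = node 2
The network is not a plain series/parallel combination. Inject a 1 A test current into terminal A (node 0) and return it from terminal B (node 2); then R_eq = V_A / (1 A).
Nodal analysis, taking node 2 as the 0 V reference.
Current source I_test pushes 1 A into node 0 and draws it out of node 2.
KCL at each unknown node (sum of currents leaving = 0; resistances in Ω):
  Node 0: (V_0 - V_1)/18000 + (V_0 - V_3)/15 - 1 = 0
  Node 1: (V_1 - V_0)/18000 + (V_1 - 0)/68 + (V_1 - V_3)/10000 = 0
  Node 3: (V_3 - V_0)/15 + (V_3 - V_1)/10000 + (V_3 - 0)/82 = 0
Collecting terms (coefficients in siemens):
  0.06672·V_0 - 0.00005556·V_1 - 0.06667·V_3 = 1
  0.01486·V_1 - 0.00005556·V_0 - 0.0001·V_3 = 0
  0.07896·V_3 - 0.06667·V_0 - 0.0001·V_1 = 0
Solving these 3 simultaneous equations (Gaussian elimination) gives:
  V_0 = 95.83 V, V_1 = 0.9027 V, V_3 = 80.91 V
R_eq = V_0 / 1 A = 95.83 Ω

Final answer: 95.83 Ω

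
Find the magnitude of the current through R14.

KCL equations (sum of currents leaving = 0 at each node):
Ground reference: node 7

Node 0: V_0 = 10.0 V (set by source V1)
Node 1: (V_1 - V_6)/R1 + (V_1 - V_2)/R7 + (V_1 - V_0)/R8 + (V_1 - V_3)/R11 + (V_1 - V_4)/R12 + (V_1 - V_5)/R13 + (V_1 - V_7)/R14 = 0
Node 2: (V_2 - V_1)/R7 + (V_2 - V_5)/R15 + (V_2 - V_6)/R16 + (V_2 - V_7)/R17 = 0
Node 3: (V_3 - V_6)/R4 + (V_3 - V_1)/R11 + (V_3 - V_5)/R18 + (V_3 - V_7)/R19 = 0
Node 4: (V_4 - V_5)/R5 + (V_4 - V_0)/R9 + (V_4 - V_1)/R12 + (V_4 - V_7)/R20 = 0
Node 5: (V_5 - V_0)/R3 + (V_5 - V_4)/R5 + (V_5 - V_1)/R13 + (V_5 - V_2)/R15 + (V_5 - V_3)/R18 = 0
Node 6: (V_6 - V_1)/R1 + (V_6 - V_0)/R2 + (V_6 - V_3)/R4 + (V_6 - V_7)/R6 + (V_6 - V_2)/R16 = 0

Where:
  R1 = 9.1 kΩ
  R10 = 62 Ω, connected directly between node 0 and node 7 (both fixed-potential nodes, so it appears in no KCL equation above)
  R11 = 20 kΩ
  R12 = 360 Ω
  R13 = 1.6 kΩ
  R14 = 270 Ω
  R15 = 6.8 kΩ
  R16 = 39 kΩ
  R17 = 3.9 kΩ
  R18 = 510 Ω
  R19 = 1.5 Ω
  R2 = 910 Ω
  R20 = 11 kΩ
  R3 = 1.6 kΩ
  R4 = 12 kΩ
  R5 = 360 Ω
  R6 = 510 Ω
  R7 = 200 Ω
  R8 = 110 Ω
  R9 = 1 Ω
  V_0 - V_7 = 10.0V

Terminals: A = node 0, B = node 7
Nodal analysis, taking node 7 as the 0 V reference.
Source V1 fixes V_0 = 10 V.
KCL at each unknown node (sum of currents leaving = 0; resistances in Ω):
  Node 1: (V_1 - V_6)/9100 + (V_1 - V_2)/200 + (V_1 - 10)/110 + (V_1 - V_3)/20000 + (V_1 - V_4)/360 + (V_1 - V_5)/1600 + (V_1 - 0)/270 = 0
  Node 2: (V_2 - V_1)/200 + (V_2 - V_5)/6800 + (V_2 - V_6)/39000 + (V_2 - 0)/3900 = 0
  Node 3: (V_3 - V_6)/12000 + (V_3 - V_1)/20000 + (V_3 - V_5)/510 + (V_3 - 0)/1.5 = 0
  Node 4: (V_4 - V_5)/360 + (V_4 - 10)/1 + (V_4 - V_1)/360 + (V_4 - 0)/11000 = 0
  Node 5: (V_5 - 10)/1600 + (V_5 - V_4)/360 + (V_5 - V_1)/1600 + (V_5 - V_2)/6800 + (V_5 - V_3)/510 = 0
  Node 6: (V_6 - V_1)/9100 + (V_6 - 10)/910 + (V_6 - V_3)/12000 + (V_6 - 0)/510 + (V_6 - V_2)/39000 = 0
Collecting terms (coefficients in siemens):
  0.02136·V_1 - 0.005·V_2 - 0.00005·V_3 - 0.002778·V_4 - 0.000625·V_5 - 0.0001099·V_6 = 0.09091
  0.005429·V_2 - 0.005·V_1 - 0.0001471·V_5 - 0.00002564·V_6 = 0
  0.6688·V_3 - 0.00005·V_1 - 0.001961·V_5 - 0.00008333·V_6 = 0
  1.006·V_4 - 0.002778·V_1 - 0.002778·V_5 = 10
  0.006136·V_5 - 0.000625·V_1 - 0.0001471·V_2 - 0.001961·V_3 - 0.002778·V_4 = 0.00625
  0.003279·V_6 - 0.0001099·V_1 - 0.00002564·V_2 - 0.00008333·V_3 = 0.01099
Solving these 6 simultaneous equations (Gaussian elimination) gives:
  V_1 = 7.405 V, V_2 = 7.012 V, V_3 = 0.01997 V, V_4 = 9.982 V
  V_5 = 6.467 V, V_6 = 3.655 V
I_R14 = (V_1 - V_7)/R14 = (7.405 - 0)/270 = 0.02742 A
|I_R14| = 0.02742 A

Final answer: |I_R14| = 0.02742 A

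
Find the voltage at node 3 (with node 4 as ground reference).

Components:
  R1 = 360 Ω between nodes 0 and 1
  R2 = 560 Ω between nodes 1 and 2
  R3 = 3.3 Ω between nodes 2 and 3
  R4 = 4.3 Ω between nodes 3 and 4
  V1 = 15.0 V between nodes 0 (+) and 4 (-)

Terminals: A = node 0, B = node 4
Nodal analysis, taking node 4 as the 0 V reference.
Source V1 fixes V_0 = 15 V.
KCL at each unknown node (sum of currents leaving = 0; resistances in Ω):
  Node 1: (V_1 - 15)/360 + (V_1 - V_2)/560 = 0
  Node 2: (V_2 - V_1)/560 + (V_2 - V_3)/3.3 = 0
  Node 3: (V_3 - V_2)/3.3 + (V_3 - 0)/4.3 = 0
Collecting terms (coefficients in siemens):
  0.004563·V_1 - 0.001786·V_2 = 0.04167
  0.3048·V_2 - 0.001786·V_1 - 0.303·V_3 = 0
  0.5356·V_3 - 0.303·V_2 = 0
Solving these 3 simultaneous equations (Gaussian elimination) gives:
  V_1 = 9.179 V, V_2 = 0.1229 V, V_3 = 0.06953 V
The requested potential is V_3 = 0.06953 V.

Final answer: V_3 = 0.06953 V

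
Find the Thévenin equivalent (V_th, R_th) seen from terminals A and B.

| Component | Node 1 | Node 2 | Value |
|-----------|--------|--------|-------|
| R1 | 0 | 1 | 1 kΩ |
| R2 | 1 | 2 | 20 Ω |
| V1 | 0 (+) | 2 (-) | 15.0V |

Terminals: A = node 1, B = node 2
Step 1 — V_th is the open-circuit voltage V_A - V_B (nothing connected across the terminals).
Nodal analysis, taking node 2 as the 0 V reference.
Source V1 fixes V_0 = 15 V.
KCL at each unknown node (sum of currents leaving = 0; resistances in Ω):
  Node 1: (V_1 - 15)/1000 + (V_1 - 0)/20 = 0
Collecting terms: 0.051 × V_1 = 0.015  =>  V_1 = 0.2941 V
V_th = V_1 - V_2 = 0.2941 - 0 = 0.2941 V
Step 2 — R_th: zero the source — replace V1 by a short circuit (node 2 merges into node 0) — and find the resistance seen between A (node 1) and B (node 0).
Reduce the network between node 1 (A) and node 0 (B) by series/parallel combination:
  Rp1 = R1 ‖ R2 (parallel, both between nodes 0 and 1) = 1/(1/1000 + 1/20) = 19.61 Ω
R_th = 19.61 Ω

Final answer: V_th = 0.2941 V, R_th = 19.61 Ω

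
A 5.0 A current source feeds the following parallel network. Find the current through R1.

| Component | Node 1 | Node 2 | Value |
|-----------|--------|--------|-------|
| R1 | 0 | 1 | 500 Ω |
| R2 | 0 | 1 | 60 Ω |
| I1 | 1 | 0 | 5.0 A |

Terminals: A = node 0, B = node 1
All resistors sit directly between nodes 0 and 1, so they are in parallel and share one voltage V; the full source current 5 A splits among them.
1/R_par = 1/500 + 1/60 = 0.01867 S  =>  R_par = 53.57 Ω
V = I × R_par = 5 × 53.57 = 267.9 V
I_R1 = V/R1 = 267.9/500 = 0.5357 A

Final answer: 0.5357 A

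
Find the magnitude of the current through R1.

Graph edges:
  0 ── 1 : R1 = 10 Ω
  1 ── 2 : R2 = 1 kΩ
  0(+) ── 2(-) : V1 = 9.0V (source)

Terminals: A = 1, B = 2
Nodal analysis, taking node 2 as the 0 V reference.
Source V1 fixes V_0 = 9 V.
KCL at each unknown node (sum of currents leaving = 0; resistances in Ω):
  Node 1: (V_1 - 9)/10 + (V_1 - 0)/1000 = 0
Collecting terms: 0.101 × V_1 = 0.9  =>  V_1 = 8.911 V
I_R1 = (V_0 - V_1)/R1 = (9 - 8.911)/10 = 0.008911 A
|I_R1| = 0.008911 A

Final answer: |I_R1| = 0.008911 A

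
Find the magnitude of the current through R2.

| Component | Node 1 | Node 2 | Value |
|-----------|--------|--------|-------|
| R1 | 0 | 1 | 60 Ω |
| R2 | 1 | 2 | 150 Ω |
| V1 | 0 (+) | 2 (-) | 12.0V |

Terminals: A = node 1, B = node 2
Nodal analysis, taking node 2 as the 0 V reference.
Source V1 fixes V_0 = 12 V.
KCL at each unknown node (sum of currents leaving = 0; resistances in Ω):
  Node 1: (V_1 - 12)/60 + (V_1 - 0)/150 = 0
Collecting terms: 0.02333 × V_1 = 0.2  =>  V_1 = 8.571 V
I_R2 = (V_1 - V_2)/R2 = (8.571 - 0)/150 = 0.05714 A
|I_R2| = 0.05714 A

Final answer: |I_R2| = 0.05714 A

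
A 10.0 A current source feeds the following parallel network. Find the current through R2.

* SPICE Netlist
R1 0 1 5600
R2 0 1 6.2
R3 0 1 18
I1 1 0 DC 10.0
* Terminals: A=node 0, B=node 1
All resistors sit directly between nodes 0 and 1, so they are in parallel and share one voltage V; the full source current 10 A splits among them.
1/R_par = 1/5600 + 1/6.2 + 1/18 = 0.217 S  =>  R_par = 4.608 Ω
V = I × R_par = 10 × 4.608 = 46.08 V
I_R2 = V/R2 = 46.08/6.2 = 7.432 A

Final answer: 7.432 A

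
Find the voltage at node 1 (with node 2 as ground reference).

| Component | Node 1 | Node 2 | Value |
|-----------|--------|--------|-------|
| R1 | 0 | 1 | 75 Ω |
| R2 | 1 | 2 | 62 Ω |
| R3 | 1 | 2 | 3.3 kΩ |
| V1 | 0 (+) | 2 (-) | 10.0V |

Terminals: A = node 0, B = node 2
Nodal analysis, taking node 2 as the 0 V reference.
Source V1 fixes V_0 = 10 V.
KCL at each unknown node (sum of currents leaving = 0; resistances in Ω):
  Node 1: (V_1 - 10)/75 + (V_1 - 0)/62 + (V_1 - 0)/3300 = 0
Collecting terms: 0.02977 × V_1 = 0.1333  =>  V_1 = 4.479 V
The requested potential is V_1 = 4.479 V.

Final answer: V_1 = 4.479 V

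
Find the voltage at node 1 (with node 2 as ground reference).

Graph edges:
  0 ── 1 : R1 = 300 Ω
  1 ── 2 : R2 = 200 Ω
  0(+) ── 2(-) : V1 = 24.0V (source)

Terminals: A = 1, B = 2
Nodal analysis, taking node 2 as the 0 V reference.
Source V1 fixes V_0 = 24 V.
KCL at each unknown node (sum of currents leaving = 0; resistances in Ω):
  Node 1: (V_1 - 24)/300 + (V_1 - 0)/200 = 0
Collecting terms: 0.008333 × V_1 = 0.08  =>  V_1 = 9.6 V
The requested potential is V_1 = 9.6 V.

Final answer: V_1 = 9.6 V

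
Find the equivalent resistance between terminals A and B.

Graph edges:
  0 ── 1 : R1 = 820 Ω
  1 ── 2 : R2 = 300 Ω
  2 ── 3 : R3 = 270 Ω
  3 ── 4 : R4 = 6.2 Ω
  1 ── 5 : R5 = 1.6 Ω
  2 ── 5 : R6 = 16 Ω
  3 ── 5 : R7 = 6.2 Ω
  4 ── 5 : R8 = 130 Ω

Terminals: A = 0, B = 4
The network is not a plain series/parallel combination. Inject a 1 A test current into terminal A (node 0) and return it from terminal B (node 4); then R_eq = V_A / (1 A).
Nodal analysis, taking node 4 as the 0 V reference.
Current source I_test pushes 1 A into node 0 and draws it out of node 4.
KCL at each unknown node (sum of currents leaving = 0; resistances in Ω):
  Node 0: (V_0 - V_1)/820 - 1 = 0
  Node 1: (V_1 - V_0)/820 + (V_1 - V_2)/300 + (V_1 - V_5)/1.6 = 0
  Node 2: (V_2 - V_1)/300 + (V_2 - V_3)/270 + (V_2 - V_5)/16 = 0
  Node 3: (V_3 - V_2)/270 + (V_3 - 0)/6.2 + (V_3 - V_5)/6.2 = 0
  Node 5: (V_5 - V_1)/1.6 + (V_5 - V_2)/16 + (V_5 - V_3)/6.2 + (V_5 - 0)/130 = 0
Collecting terms (coefficients in siemens):
  0.00122·V_0 - 0.00122·V_1 = 1
  0.6296·V_1 - 0.00122·V_0 - 0.003333·V_2 - 0.625·V_5 = 0
  0.06954·V_2 - 0.003333·V_1 - 0.003704·V_3 - 0.0625·V_5 = 0
  0.3263·V_3 - 0.003704·V_2 - 0.1613·V_5 = 0
  0.8565·V_5 - 0.625·V_1 - 0.0625·V_2 - 0.1613·V_3 = 0
Solving these 5 simultaneous equations (Gaussian elimination) gives:
  V_0 = 832.8 V, V_1 = 12.8 V, V_2 = 10.99 V, V_3 = 5.665 V
  V_5 = 11.21 V
R_eq = V_0 / 1 A = 832.8 Ω

Final answer: 832.8 Ω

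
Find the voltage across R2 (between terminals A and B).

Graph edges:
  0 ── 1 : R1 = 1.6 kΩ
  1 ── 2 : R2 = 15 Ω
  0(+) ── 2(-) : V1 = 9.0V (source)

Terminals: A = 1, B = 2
R1 and R2 are in series across V1 (node 0 → node 1 → node 2), and the output A–B is taken across R2, so this is a voltage divider.
Series current: I = V1/(R1 + R2) = 9/(1600 + 15) = 9/1615 = 0.005573 A
V_R2 = I × R2 = V1 × R2/(R1 + R2) = 9 × 15/1615 = 0.08359 V

Final answer: 0.08359 V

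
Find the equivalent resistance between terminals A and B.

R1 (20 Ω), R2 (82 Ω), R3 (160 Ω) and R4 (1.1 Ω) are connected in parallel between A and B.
Reduce the network between node 0 (A) and node 1 (B) by series/parallel combination:
  Rp1 = R1 ‖ R2 ‖ R3 ‖ R4 (parallel, all between nodes 0 and 1) = 1/(1/20 + 1/82 + 1/160 + 1/1.1) = 1.023 Ω
R_eq = 1.023 Ω

Final answer: 1.023 Ω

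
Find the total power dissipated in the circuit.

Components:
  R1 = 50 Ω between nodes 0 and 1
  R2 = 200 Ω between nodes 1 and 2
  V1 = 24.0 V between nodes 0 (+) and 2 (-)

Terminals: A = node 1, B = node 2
Nodal analysis, taking node 2 as the 0 V reference.
Source V1 fixes V_0 = 24 V.
KCL at each unknown node (sum of currents leaving = 0; resistances in Ω):
  Node 1: (V_1 - 24)/50 + (V_1 - 0)/200 = 0
Collecting terms: 0.025 × V_1 = 0.48  =>  V_1 = 19.2 V
Power in each resistor, P = (ΔV)²/R:
  P_R1 = (24 - 19.2)²/50 = 0.4608 W
  P_R2 = (19.2 - 0)²/200 = 1.843 W
P_total = P_R1 + P_R2 = 2.304 W

Final answer: 2.304 W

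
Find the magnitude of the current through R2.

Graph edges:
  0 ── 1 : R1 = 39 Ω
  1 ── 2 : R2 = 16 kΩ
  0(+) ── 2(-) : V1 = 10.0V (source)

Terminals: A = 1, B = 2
Nodal analysis, taking node 2 as the 0 V reference.
Source V1 fixes V_0 = 10 V.
KCL at each unknown node (sum of currents leaving = 0; resistances in Ω):
  Node 1: (V_1 - 10)/39 + (V_1 - 0)/16000 = 0
Collecting terms: 0.0257 × V_1 = 0.2564  =>  V_1 = 9.976 V
I_R2 = (V_1 - V_2)/R2 = (9.976 - 0)/16000 = 0.0006235 A
|I_R2| = 0.0006235 A

Final answer: |I_R2| = 0.0006235 A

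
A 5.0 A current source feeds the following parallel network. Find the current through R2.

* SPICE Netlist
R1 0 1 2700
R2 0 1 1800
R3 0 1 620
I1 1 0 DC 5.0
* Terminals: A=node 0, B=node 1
All resistors sit directly between nodes 0 and 1, so they are in parallel and share one voltage V; the full source current 5 A splits among them.
1/R_par = 1/2700 + 1/1800 + 1/620 = 0.002539 S  =>  R_par = 393.9 Ω
V = I × R_par = 5 × 393.9 = 1969 V
I_R2 = V/R2 = 1969/1800 = 1.094 A

Final answer: 1.094 A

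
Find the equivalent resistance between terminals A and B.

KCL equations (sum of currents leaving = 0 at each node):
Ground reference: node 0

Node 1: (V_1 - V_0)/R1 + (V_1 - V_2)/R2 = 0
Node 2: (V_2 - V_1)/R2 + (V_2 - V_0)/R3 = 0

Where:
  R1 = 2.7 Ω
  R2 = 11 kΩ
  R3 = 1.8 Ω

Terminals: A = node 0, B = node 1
Reduce the network between node 0 (A) and node 1 (B) by series/parallel combination:
  Rs1 = R3 + R2 (series, joined only at node 2) = 1.8 + 11000 = 11000 Ω
  Rp1 = R1 ‖ Rs1 (parallel, both between nodes 0 and 1) = 1/(1/2.7 + 1/11000) = 2.699 Ω
R_eq = 2.699 Ω

Final answer: 2.699 Ω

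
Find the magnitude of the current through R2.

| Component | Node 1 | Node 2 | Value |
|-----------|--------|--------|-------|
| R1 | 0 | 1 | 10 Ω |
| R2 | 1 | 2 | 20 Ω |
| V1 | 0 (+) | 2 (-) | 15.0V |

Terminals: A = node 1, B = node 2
Nodal analysis, taking node 2 as the 0 V reference.
Source V1 fixes V_0 = 15 V.
KCL at each unknown node (sum of currents leaving = 0; resistances in Ω):
  Node 1: (V_1 - 15)/10 + (V_1 - 0)/20 = 0
Collecting terms: 0.15 × V_1 = 1.5  =>  V_1 = 10 V
I_R2 = (V_1 - V_2)/R2 = (10 - 0)/20 = 0.5 A
|I_R2| = 0.5 A

Final answer: |I_R2| = 0.5 A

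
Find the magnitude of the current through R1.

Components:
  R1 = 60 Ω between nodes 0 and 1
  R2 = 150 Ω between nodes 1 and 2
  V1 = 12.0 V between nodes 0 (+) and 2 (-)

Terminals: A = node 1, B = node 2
Nodal analysis, taking node 2 as the 0 V reference.
Source V1 fixes V_0 = 12 V.
KCL at each unknown node (sum of currents leaving = 0; resistances in Ω):
  Node 1: (V_1 - 12)/60 + (V_1 - 0)/150 = 0
Collecting terms: 0.02333 × V_1 = 0.2  =>  V_1 = 8.571 V
I_R1 = (V_0 - V_1)/R1 = (12 - 8.571)/60 = 0.05714 A
|I_R1| = 0.05714 A

Final answer: |I_R1| = 0.05714 A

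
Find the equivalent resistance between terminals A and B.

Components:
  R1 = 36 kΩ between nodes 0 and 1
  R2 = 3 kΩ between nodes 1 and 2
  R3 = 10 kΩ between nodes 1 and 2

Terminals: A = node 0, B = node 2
Reduce the network between node 0 (A) and node 2 (B) by series/parallel combination:
  Rp1 = R2 ‖ R3 (parallel, both between nodes 1 and 2) = 1/(1/3000 + 1/10000) = 2308 Ω
  Rs1 = R1 + Rp1 (series, joined only at node 1) = 36000 + 2308 = 38310 Ω
R_eq = 38.31 kΩ

Final answer: 38.31 kΩ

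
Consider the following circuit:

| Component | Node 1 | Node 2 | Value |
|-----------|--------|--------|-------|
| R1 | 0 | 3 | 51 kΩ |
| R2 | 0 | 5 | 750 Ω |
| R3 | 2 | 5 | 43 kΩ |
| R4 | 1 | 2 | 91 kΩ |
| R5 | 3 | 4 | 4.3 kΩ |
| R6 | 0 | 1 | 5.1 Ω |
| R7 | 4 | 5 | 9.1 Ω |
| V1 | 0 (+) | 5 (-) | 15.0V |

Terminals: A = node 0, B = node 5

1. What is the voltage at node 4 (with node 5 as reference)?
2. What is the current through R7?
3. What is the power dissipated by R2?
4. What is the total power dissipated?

Nodal analysis, taking node 5 as the 0 V reference.
Source V1 fixes V_0 = 15 V.
KCL at each unknown node (sum of currents leaving = 0; resistances in Ω):
  Node 1: (V_1 - V_2)/91000 + (V_1 - 15)/5.1 = 0
  Node 2: (V_2 - 0)/43000 + (V_2 - V_1)/91000 = 0
  Node 3: (V_3 - 15)/51000 + (V_3 - V_4)/4300 = 0
  Node 4: (V_4 - V_3)/4300 + (V_4 - 0)/9.1 = 0
Collecting terms (coefficients in siemens):
  0.1961·V_1 - 0.00001099·V_2 = 2.941
  0.00003424·V_2 - 0.00001099·V_1 = 0
  0.0002522·V_3 - 0.0002326·V_4 = 0.0002941
  0.1101·V_4 - 0.0002326·V_3 = 0
Solving these 4 simultaneous equations (Gaussian elimination) gives:
  V_1 = 15 V, V_2 = 4.813 V, V_3 = 1.169 V, V_4 = 0.002468 V
Part 1:
  Read off the nodal solution: V_4 = 0.002468 V
Part 2:
  I_R7 = (V_4 - V_5)/R7 = (0.002468 - 0)/9.1 = 0.0002712 A
  Magnitude: I_R7 = 0.0002712 A
Part 3:
  I_R2 = (V_0 - V_5)/R2 = (15 - 0)/750 = 0.02 A
  P_R2 = I_R2² × R2 = (0.02)² × 750 = 0.3 W
Part 4:
  Power in each resistor, P = (ΔV)²/R:
    P_R1 = (15 - 1.169)²/51000 = 0.003751 W
    P_R2 = (15 - 0)²/750 = 0.3 W
    P_R3 = (4.813 - 0)²/43000 = 0.0005388 W
    P_R4 = (15 - 4.813)²/91000 = 0.00114 W
    P_R5 = (1.169 - 0.002468)²/4300 = 0.0003163 W
    P_R6 = (15 - 15)²/5.1 = 0.0000000639 W
    P_R7 = (0.002468 - 0)²/9.1 = 0.0000006693 W
  P_total = P_R1 + P_R2 + P_R3 + P_R4 + P_R5 + P_R6 + P_R7 = 0.3057 W

Final answers:
1. V_4 = 0.002468 V
2. I_R7 = 0.0002712 A
3. P_R2 = 0.3 W
4. P_total = 0.3057 W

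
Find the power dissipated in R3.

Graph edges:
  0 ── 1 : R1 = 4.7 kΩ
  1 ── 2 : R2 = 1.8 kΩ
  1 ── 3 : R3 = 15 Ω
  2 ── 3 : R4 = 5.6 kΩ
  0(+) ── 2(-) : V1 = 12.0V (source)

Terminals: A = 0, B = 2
Nodal analysis, taking node 2 as the 0 V reference.
Source V1 fixes V_0 = 12 V.
KCL at each unknown node (sum of currents leaving = 0; resistances in Ω):
  Node 1: (V_1 - 12)/4700 + (V_1 - 0)/1800 + (V_1 - V_3)/15 = 0
  Node 3: (V_3 - V_1)/15 + (V_3 - 0)/5600 = 0
Collecting terms (coefficients in siemens):
  0.06743·V_1 - 0.06667·V_3 = 0.002553
  0.06685·V_3 - 0.06667·V_1 = 0
Determinant D = (0.06743)(0.06685) - (-0.06667)(-0.06667) = 0.00006326
V_1 = [(0.002553)(0.06685) - (-0.06667)(0)]/D = 2.698 V
V_3 = [(0.06743)(0) - (0.002553)(-0.06667)]/D = 2.691 V
I_R3 = (V_1 - V_3)/R3 = (2.698 - 2.691)/15 = 0.0004805 A
P_R3 = I_R3² × R3 = (0.0004805)² × 15 = 0.000003463 W

Final answer: 3.463e-06 W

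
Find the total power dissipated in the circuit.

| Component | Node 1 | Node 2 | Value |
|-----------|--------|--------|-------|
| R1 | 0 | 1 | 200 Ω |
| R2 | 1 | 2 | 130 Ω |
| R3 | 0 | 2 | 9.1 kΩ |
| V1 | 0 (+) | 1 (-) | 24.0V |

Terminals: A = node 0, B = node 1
Nodal analysis, taking node 1 as the 0 V reference.
Source V1 fixes V_0 = 24 V.
KCL at each unknown node (sum of currents leaving = 0; resistances in Ω):
  Node 2: (V_2 - 0)/130 + (V_2 - 24)/9100 = 0
Collecting terms: 0.007802 × V_2 = 0.002637  =>  V_2 = 0.338 V
Power in each resistor, P = (ΔV)²/R:
  P_R1 = (24 - 0)²/200 = 2.88 W
  P_R2 = (0 - 0.338)²/130 = 0.0008789 W
  P_R3 = (24 - 0.338)²/9100 = 0.06153 W
P_total = P_R1 + P_R2 + P_R3 = 2.942 W

Final answer: 2.942 W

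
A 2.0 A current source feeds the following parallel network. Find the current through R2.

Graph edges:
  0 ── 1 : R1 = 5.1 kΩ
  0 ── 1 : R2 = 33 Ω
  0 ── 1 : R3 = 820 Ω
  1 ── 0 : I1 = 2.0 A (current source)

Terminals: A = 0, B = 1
All resistors sit directly between nodes 0 and 1, so they are in parallel and share one voltage V; the full source current 2 A splits among them.
1/R_par = 1/5100 + 1/33 + 1/820 = 0.03172 S  =>  R_par = 31.53 Ω
V = I × R_par = 2 × 31.53 = 63.05 V
I_R2 = V/R2 = 63.05/33 = 1.911 A

Final answer: 1.911 A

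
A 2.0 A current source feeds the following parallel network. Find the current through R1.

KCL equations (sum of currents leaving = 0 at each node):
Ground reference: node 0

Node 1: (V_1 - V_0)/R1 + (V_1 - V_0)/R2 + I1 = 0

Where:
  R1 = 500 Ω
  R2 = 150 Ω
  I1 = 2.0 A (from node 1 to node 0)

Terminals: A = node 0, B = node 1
All resistors sit directly between nodes 0 and 1, so they are in parallel and share one voltage V; the full source current 2 A splits among them.
1/R_par = 1/500 + 1/150 = 0.008667 S  =>  R_par = 115.4 Ω
V = I × R_par = 2 × 115.4 = 230.8 V
I_R1 = V/R1 = 230.8/500 = 0.4615 A

Final answer: 0.4615 A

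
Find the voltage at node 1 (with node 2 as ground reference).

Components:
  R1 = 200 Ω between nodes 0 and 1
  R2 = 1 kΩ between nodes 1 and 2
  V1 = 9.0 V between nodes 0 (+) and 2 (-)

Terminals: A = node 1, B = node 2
Nodal analysis, taking node 2 as the 0 V reference.
Source V1 fixes V_0 = 9 V.
KCL at each unknown node (sum of currents leaving = 0; resistances in Ω):
  Node 1: (V_1 - 9)/200 + (V_1 - 0)/1000 = 0
Collecting terms: 0.006 × V_1 = 0.045  =>  V_1 = 7.5 V
The requested potential is V_1 = 7.5 V.

Final answer: V_1 = 7.5 V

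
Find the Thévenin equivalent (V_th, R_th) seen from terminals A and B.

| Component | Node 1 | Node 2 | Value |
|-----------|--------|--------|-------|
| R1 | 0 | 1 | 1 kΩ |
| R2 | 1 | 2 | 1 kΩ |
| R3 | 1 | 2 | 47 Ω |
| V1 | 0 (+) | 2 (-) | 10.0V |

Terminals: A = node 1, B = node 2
Step 1 — V_th is the open-circuit voltage V_A - V_B (nothing connected across the terminals).
Nodal analysis, taking node 2 as the 0 V reference.
Source V1 fixes V_0 = 10 V.
KCL at each unknown node (sum of currents leaving = 0; resistances in Ω):
  Node 1: (V_1 - 10)/1000 + (V_1 - 0)/1000 + (V_1 - 0)/47 = 0
Collecting terms: 0.02328 × V_1 = 0.01  =>  V_1 = 0.4296 V
V_th = V_1 - V_2 = 0.4296 - 0 = 0.4296 V
Step 2 — R_th: zero the source — replace V1 by a short circuit (node 2 merges into node 0) — and find the resistance seen between A (node 1) and B (node 0).
Reduce the network between node 1 (A) and node 0 (B) by series/parallel combination:
  Rp1 = R1 ‖ R2 ‖ R3 (parallel, all between nodes 0 and 1) = 1/(1/1000 + 1/1000 + 1/47) = 42.96 Ω
R_th = 42.96 Ω

Final answer: V_th = 0.4296 V, R_th = 42.96 Ω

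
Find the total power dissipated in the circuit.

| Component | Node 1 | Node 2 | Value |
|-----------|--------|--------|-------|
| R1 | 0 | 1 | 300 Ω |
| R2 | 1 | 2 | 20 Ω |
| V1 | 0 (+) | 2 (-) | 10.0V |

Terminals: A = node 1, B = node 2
Nodal analysis, taking node 2 as the 0 V reference.
Source V1 fixes V_0 = 10 V.
KCL at each unknown node (sum of currents leaving = 0; resistances in Ω):
  Node 1: (V_1 - 10)/300 + (V_1 - 0)/20 = 0
Collecting terms: 0.05333 × V_1 = 0.03333  =>  V_1 = 0.625 V
Power in each resistor, P = (ΔV)²/R:
  P_R1 = (10 - 0.625)²/300 = 0.293 W
  P_R2 = (0.625 - 0)²/20 = 0.01953 W
P_total = P_R1 + P_R2 = 0.3125 W

Final answer: 0.3125 W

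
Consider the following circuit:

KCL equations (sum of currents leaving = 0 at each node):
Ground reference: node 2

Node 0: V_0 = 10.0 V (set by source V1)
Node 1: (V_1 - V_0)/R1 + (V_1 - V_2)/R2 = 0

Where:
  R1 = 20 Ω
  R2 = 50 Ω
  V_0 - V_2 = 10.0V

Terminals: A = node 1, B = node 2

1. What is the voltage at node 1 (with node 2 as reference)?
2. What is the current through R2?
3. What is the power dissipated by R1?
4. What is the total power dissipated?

Nodal analysis, taking node 2 as the 0 V reference.
Source V1 fixes V_0 = 10 V.
KCL at each unknown node (sum of currents leaving = 0; resistances in Ω):
  Node 1: (V_1 - 10)/20 + (V_1 - 0)/50 = 0
Collecting terms: 0.07 × V_1 = 0.5  =>  V_1 = 7.143 V
Part 1:
  Read off the nodal solution: V_1 = 7.143 V
Part 2:
  I_R2 = (V_1 - V_2)/R2 = (7.143 - 0)/50 = 0.1429 A
  Magnitude: I_R2 = 0.1429 A
Part 3:
  I_R1 = (V_0 - V_1)/R1 = (10 - 7.143)/20 = 0.1429 A
  P_R1 = I_R1² × R1 = (0.1429)² × 20 = 0.4082 W
Part 4:
  Power in each resistor, P = (ΔV)²/R:
    P_R1 = (10 - 7.143)²/20 = 0.4082 W
    P_R2 = (7.143 - 0)²/50 = 1.02 W
  P_total = P_R1 + P_R2 = 1.429 W

Final answers:
1. V_1 = 7.143 V
2. I_R2 = 0.1429 A
3. P_R1 = 0.4082 W
4. P_total = 1.429 W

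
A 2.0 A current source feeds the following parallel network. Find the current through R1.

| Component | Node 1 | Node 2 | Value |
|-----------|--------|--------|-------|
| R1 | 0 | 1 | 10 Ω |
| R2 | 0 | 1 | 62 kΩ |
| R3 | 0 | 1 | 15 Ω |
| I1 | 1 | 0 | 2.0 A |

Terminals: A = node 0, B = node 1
All resistors sit directly between nodes 0 and 1, so they are in parallel and share one voltage V; the full source current 2 A splits among them.
1/R_par = 1/10 + 1/62000 + 1/15 = 0.1667 S  =>  R_par = 5.999 Ω
V = I × R_par = 2 × 5.999 = 12 V
I_R1 = V/R1 = 12/10 = 1.2 A

Final answer: 1.2 A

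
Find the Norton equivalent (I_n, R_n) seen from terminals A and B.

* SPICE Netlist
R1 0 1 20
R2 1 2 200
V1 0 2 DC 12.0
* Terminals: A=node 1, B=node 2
Find the Thévenin equivalent first; then I_n = V_th/R_th and R_n = R_th.
Step 1 — V_th is the open-circuit voltage V_A - V_B (nothing connected across the terminals).
Nodal analysis, taking node 2 as the 0 V reference.
Source V1 fixes V_0 = 12 V.
KCL at each unknown node (sum of currents leaving = 0; resistances in Ω):
  Node 1: (V_1 - 12)/20 + (V_1 - 0)/200 = 0
Collecting terms: 0.055 × V_1 = 0.6  =>  V_1 = 10.91 V
V_th = V_1 - V_2 = 10.91 - 0 = 10.91 V
Step 2 — R_th: zero the source — replace V1 by a short circuit (node 2 merges into node 0) — and find the resistance seen between A (node 1) and B (node 0).
Reduce the network between node 1 (A) and node 0 (B) by series/parallel combination:
  Rp1 = R1 ‖ R2 (parallel, both between nodes 0 and 1) = 1/(1/20 + 1/200) = 18.18 Ω
R_th = 18.18 Ω
I_n = V_th/R_th = 10.91/18.18 = 0.6 A, and R_n = R_th = 18.18 Ω

Final answer: I_n = 0.6 A, R_n = 18.18 Ω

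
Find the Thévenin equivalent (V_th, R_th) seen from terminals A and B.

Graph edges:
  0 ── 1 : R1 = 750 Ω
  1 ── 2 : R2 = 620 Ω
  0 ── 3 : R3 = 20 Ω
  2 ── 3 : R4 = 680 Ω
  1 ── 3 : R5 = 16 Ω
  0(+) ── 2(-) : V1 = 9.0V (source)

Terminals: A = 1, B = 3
Step 1 — V_th is the open-circuit voltage V_A - V_B (nothing connected across the terminals).
Nodal analysis, taking node 2 as the 0 V reference.
Source V1 fixes V_0 = 9 V.
KCL at each unknown node (sum of currents leaving = 0; resistances in Ω):
  Node 1: (V_1 - 9)/750 + (V_1 - 0)/620 + (V_1 - V_3)/16 = 0
  Node 3: (V_3 - 9)/20 + (V_3 - 0)/680 + (V_3 - V_1)/16 = 0
Collecting terms (coefficients in siemens):
  0.06545·V_1 - 0.0625·V_3 = 0.012
  0.114·V_3 - 0.0625·V_1 = 0.45
Determinant D = (0.06545)(0.114) - (-0.0625)(-0.0625) = 0.003553
V_1 = [(0.012)(0.114) - (-0.0625)(0.45)]/D = 8.301 V
V_3 = [(0.06545)(0.45) - (0.012)(-0.0625)]/D = 8.501 V
V_th = V_1 - V_3 = 8.301 - 8.501 = -0.1993 V
Step 2 — R_th: zero the source — replace V1 by a short circuit (node 2 merges into node 0) — and find the resistance seen between A (node 1) and B (node 3).
Reduce the network between node 1 (A) and node 3 (B) by series/parallel combination:
  Rp1 = R1 ‖ R2 (parallel, both between nodes 0 and 1) = 1/(1/750 + 1/620) = 339.4 Ω
  Rp2 = R3 ‖ R4 (parallel, both between nodes 0 and 3) = 1/(1/20 + 1/680) = 19.43 Ω
  Rs1 = Rp1 + Rp2 (series, joined only at node 0) = 339.4 + 19.43 = 358.8 Ω
  Rp3 = R5 ‖ Rs1 (parallel, both between nodes 1 and 3) = 1/(1/16 + 1/358.8) = 15.32 Ω
R_th = 15.32 Ω

Final answer: V_th = -0.1993 V, R_th = 15.32 Ω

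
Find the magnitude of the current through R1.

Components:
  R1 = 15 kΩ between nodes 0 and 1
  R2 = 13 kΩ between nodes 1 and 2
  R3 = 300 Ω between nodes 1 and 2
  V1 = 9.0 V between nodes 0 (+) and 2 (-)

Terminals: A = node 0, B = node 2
Nodal analysis, taking node 2 as the 0 V reference.
Source V1 fixes V_0 = 9 V.
KCL at each unknown node (sum of currents leaving = 0; resistances in Ω):
  Node 1: (V_1 - 9)/15000 + (V_1 - 0)/13000 + (V_1 - 0)/300 = 0
Collecting terms: 0.003477 × V_1 = 0.0006  =>  V_1 = 0.1726 V
I_R1 = (V_0 - V_1)/R1 = (9 - 0.1726)/15000 = 0.0005885 A
|I_R1| = 0.0005885 A

Final answer: |I_R1| = 0.0005885 A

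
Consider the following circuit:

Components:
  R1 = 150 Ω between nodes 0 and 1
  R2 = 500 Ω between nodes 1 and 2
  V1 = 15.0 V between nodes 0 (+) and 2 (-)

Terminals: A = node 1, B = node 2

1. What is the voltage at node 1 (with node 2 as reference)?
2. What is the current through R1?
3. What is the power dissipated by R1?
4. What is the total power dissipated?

Nodal analysis, taking node 2 as the 0 V reference.
Source V1 fixes V_0 = 15 V.
KCL at each unknown node (sum of currents leaving = 0; resistances in Ω):
  Node 1: (V_1 - 15)/150 + (V_1 - 0)/500 = 0
Collecting terms: 0.008667 × V_1 = 0.1  =>  V_1 = 11.54 V
Part 1:
  Read off the nodal solution: V_1 = 11.54 V
Part 2:
  I_R1 = (V_0 - V_1)/R1 = (15 - 11.54)/150 = 0.02308 A
  Magnitude: I_R1 = 0.02308 A
Part 3:
  I_R1 = (V_0 - V_1)/R1 = (15 - 11.54)/150 = 0.02308 A
  P_R1 = I_R1² × R1 = (0.02308)² × 150 = 0.07988 W
Part 4:
  Power in each resistor, P = (ΔV)²/R:
    P_R1 = (15 - 11.54)²/150 = 0.07988 W
    P_R2 = (11.54 - 0)²/500 = 0.2663 W
  P_total = P_R1 + P_R2 = 0.3462 W

Final answers:
1. V_1 = 11.54 V
2. I_R1 = 0.02308 A
3. P_R1 = 0.07988 W
4. P_total = 0.3462 W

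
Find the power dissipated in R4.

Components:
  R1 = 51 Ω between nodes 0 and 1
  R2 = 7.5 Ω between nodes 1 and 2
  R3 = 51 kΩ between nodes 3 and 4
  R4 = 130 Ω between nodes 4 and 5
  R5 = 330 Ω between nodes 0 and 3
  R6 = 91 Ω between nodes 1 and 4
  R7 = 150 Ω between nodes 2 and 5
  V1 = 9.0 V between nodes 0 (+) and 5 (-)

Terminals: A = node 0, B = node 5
Nodal analysis, taking node 5 as the 0 V reference.
Source V1 fixes V_0 = 9 V.
KCL at each unknown node (sum of currents leaving = 0; resistances in Ω):
  Node 1: (V_1 - 9)/51 + (V_1 - V_2)/7.5 + (V_1 - V_4)/91 = 0
  Node 2: (V_2 - V_1)/7.5 + (V_2 - 0)/150 = 0
  Node 3: (V_3 - V_4)/51000 + (V_3 - 9)/330 = 0
  Node 4: (V_4 - V_3)/51000 + (V_4 - 0)/130 + (V_4 - V_1)/91 = 0
Collecting terms (coefficients in siemens):
  0.1639·V_1 - 0.1333·V_2 - 0.01099·V_4 = 0.1765
  0.14·V_2 - 0.1333·V_1 = 0
  0.00305·V_3 - 0.00001961·V_4 = 0.02727
  0.0187·V_4 - 0.01099·V_1 - 0.00001961·V_3 = 0
Solving these 4 simultaneous equations (Gaussian elimination) gives:
  V_1 = 5.791 V, V_2 = 5.516 V, V_3 = 8.964 V, V_4 = 3.413 V
I_R4 = (V_4 - V_5)/R4 = (3.413 - 0)/130 = 0.02625 A
P_R4 = I_R4² × R4 = (0.02625)² × 130 = 0.08958 W

Final answer: 0.08958 W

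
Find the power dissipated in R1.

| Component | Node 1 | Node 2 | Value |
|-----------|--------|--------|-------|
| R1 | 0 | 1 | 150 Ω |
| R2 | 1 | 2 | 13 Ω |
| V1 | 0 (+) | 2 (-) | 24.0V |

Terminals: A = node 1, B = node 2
Nodal analysis, taking node 2 as the 0 V reference.
Source V1 fixes V_0 = 24 V.
KCL at each unknown node (sum of currents leaving = 0; resistances in Ω):
  Node 1: (V_1 - 24)/150 + (V_1 - 0)/13 = 0
Collecting terms: 0.08359 × V_1 = 0.16  =>  V_1 = 1.914 V
I_R1 = (V_0 - V_1)/R1 = (24 - 1.914)/150 = 0.1472 A
P_R1 = I_R1² × R1 = (0.1472)² × 150 = 3.252 W

Final answer: 3.252 W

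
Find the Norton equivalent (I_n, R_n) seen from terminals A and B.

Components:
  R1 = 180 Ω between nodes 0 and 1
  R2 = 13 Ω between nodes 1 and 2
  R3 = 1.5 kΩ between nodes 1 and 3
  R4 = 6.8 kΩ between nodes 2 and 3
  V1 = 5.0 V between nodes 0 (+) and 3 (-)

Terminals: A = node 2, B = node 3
Find the Thévenin equivalent first; then I_n = V_th/R_th and R_n = R_th.
Step 1 — V_th is the open-circuit voltage V_A - V_B (nothing connected across the terminals).
Nodal analysis, taking node 3 as the 0 V reference.
Source V1 fixes V_0 = 5 V.
KCL at each unknown node (sum of currents leaving = 0; resistances in Ω):
  Node 1: (V_1 - 5)/180 + (V_1 - V_2)/13 + (V_1 - 0)/1500 = 0
  Node 2: (V_2 - V_1)/13 + (V_2 - 0)/6800 = 0
Collecting terms (coefficients in siemens):
  0.08315·V_1 - 0.07692·V_2 = 0.02778
  0.07707·V_2 - 0.07692·V_1 = 0
Determinant D = (0.08315)(0.07707) - (-0.07692)(-0.07692) = 0.0004909
V_1 = [(0.02778)(0.07707) - (-0.07692)(0)]/D = 4.361 V
V_2 = [(0.08315)(0) - (0.02778)(-0.07692)]/D = 4.353 V
V_th = V_2 - V_3 = 4.353 - 0 = 4.353 V
Step 2 — R_th: zero the source — replace V1 by a short circuit (node 3 merges into node 0) — and find the resistance seen between A (node 2) and B (node 0).
Reduce the network between node 2 (A) and node 0 (B) by series/parallel combination:
  Rp1 = R1 ‖ R3 (parallel, both between nodes 0 and 1) = 1/(1/180 + 1/1500) = 160.7 Ω
  Rs1 = R2 + Rp1 (series, joined only at node 1) = 13 + 160.7 = 173.7 Ω
  Rp2 = R4 ‖ Rs1 (parallel, both between nodes 0 and 2) = 1/(1/6800 + 1/173.7) = 169.4 Ω
R_th = 169.4 Ω
I_n = V_th/R_th = 4.353/169.4 = 0.0257 A, and R_n = R_th = 169.4 Ω

Final answer: I_n = 0.0257 A, R_n = 169.4 Ω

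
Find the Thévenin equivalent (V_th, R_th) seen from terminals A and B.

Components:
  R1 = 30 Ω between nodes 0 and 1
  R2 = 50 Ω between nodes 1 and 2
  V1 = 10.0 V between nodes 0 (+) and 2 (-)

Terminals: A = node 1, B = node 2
Step 1 — V_th is the open-circuit voltage V_A - V_B (nothing connected across the terminals).
Nodal analysis, taking node 2 as the 0 V reference.
Source V1 fixes V_0 = 10 V.
KCL at each unknown node (sum of currents leaving = 0; resistances in Ω):
  Node 1: (V_1 - 10)/30 + (V_1 - 0)/50 = 0
Collecting terms: 0.05333 × V_1 = 0.3333  =>  V_1 = 6.25 V
V_th = V_1 - V_2 = 6.25 - 0 = 6.25 V
Step 2 — R_th: zero the source — replace V1 by a short circuit (node 2 merges into node 0) — and find the resistance seen between A (node 1) and B (node 0).
Reduce the network between node 1 (A) and node 0 (B) by series/parallel combination:
  Rp1 = R1 ‖ R2 (parallel, both between nodes 0 and 1) = 1/(1/30 + 1/50) = 18.75 Ω
R_th = 18.75 Ω

Final answer: V_th = 6.25 V, R_th = 18.75 Ω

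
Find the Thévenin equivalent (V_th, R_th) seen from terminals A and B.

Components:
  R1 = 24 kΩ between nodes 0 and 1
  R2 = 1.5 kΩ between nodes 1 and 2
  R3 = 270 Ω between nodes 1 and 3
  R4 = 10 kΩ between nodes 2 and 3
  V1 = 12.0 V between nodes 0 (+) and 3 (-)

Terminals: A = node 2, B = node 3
Step 1 — V_th is the open-circuit voltage V_A - V_B (nothing connected across the terminals).
Nodal analysis, taking node 3 as the 0 V reference.
Source V1 fixes V_0 = 12 V.
KCL at each unknown node (sum of currents leaving = 0; resistances in Ω):
  Node 1: (V_1 - 12)/24000 + (V_1 - V_2)/1500 + (V_1 - 0)/270 = 0
  Node 2: (V_2 - V_1)/1500 + (V_2 - 0)/10000 = 0
Collecting terms (coefficients in siemens):
  0.004412·V_1 - 0.0006667·V_2 = 0.0005
  0.0007667·V_2 - 0.0006667·V_1 = 0
Determinant D = (0.004412)(0.0007667) - (-0.0006667)(-0.0006667) = 0.000002938
V_1 = [(0.0005)(0.0007667) - (-0.0006667)(0)]/D = 0.1305 V
V_2 = [(0.004412)(0) - (0.0005)(-0.0006667)]/D = 0.1135 V
V_th = V_2 - V_3 = 0.1135 - 0 = 0.1135 V
Step 2 — R_th: zero the source — replace V1 by a short circuit (node 3 merges into node 0) — and find the resistance seen between A (node 2) and B (node 0).
Reduce the network between node 2 (A) and node 0 (B) by series/parallel combination:
  Rp1 = R1 ‖ R3 (parallel, both between nodes 0 and 1) = 1/(1/24000 + 1/270) = 267 Ω
  Rs1 = R2 + Rp1 (series, joined only at node 1) = 1500 + 267 = 1767 Ω
  Rp2 = R4 ‖ Rs1 (parallel, both between nodes 0 and 2) = 1/(1/10000 + 1/1767) = 1502 Ω
R_th = 1.502 kΩ

Final answer: V_th = 0.1135 V, R_th = 1.502 kΩ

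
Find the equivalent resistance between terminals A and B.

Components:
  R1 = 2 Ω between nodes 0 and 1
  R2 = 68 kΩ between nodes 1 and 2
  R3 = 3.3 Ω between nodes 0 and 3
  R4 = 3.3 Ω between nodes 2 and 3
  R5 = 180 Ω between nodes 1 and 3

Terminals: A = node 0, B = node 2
The network is not a plain series/parallel combination. Inject a 1 A test current into terminal A (node 0) and return it from terminal B (node 2); then R_eq = V_A / (1 A).
Nodal analysis, taking node 2 as the 0 V reference.
Current source I_test pushes 1 A into node 0 and draws it out of node 2.
KCL at each unknown node (sum of currents leaving = 0; resistances in Ω):
  Node 0: (V_0 - V_1)/2 + (V_0 - V_3)/3.3 - 1 = 0
  Node 1: (V_1 - V_0)/2 + (V_1 - 0)/68000 + (V_1 - V_3)/180 = 0
  Node 3: (V_3 - V_0)/3.3 + (V_3 - V_1)/180 + (V_3 - 0)/3.3 = 0
Collecting terms (coefficients in siemens):
  0.803·V_0 - 0.5·V_1 - 0.303·V_3 = 1
  0.5056·V_1 - 0.5·V_0 - 0.005556·V_3 = 0
  0.6116·V_3 - 0.303·V_0 - 0.005556·V_1 = 0
Solving these 3 simultaneous equations (Gaussian elimination) gives:
  V_0 = 6.541 V, V_1 = 6.505 V, V_3 = 3.3 V
R_eq = V_0 / 1 A = 6.541 Ω

Final answer: 6.541 Ω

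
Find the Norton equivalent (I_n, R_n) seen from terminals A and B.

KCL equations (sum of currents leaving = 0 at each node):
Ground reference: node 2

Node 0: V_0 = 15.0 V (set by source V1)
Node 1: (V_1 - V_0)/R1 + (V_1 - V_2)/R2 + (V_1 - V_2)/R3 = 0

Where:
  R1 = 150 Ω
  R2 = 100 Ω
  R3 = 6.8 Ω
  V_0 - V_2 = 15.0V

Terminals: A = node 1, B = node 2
Find the Thévenin equivalent first; then I_n = V_th/R_th and R_n = R_th.
Step 1 — V_th is the open-circuit voltage V_A - V_B (nothing connected across the terminals).
Nodal analysis, taking node 2 as the 0 V reference.
Source V1 fixes V_0 = 15 V.
KCL at each unknown node (sum of currents leaving = 0; resistances in Ω):
  Node 1: (V_1 - 15)/150 + (V_1 - 0)/100 + (V_1 - 0)/6.8 = 0
Collecting terms: 0.1637 × V_1 = 0.1  =>  V_1 = 0.6108 V
V_th = V_1 - V_2 = 0.6108 - 0 = 0.6108 V
Step 2 — R_th: zero the source — replace V1 by a short circuit (node 2 merges into node 0) — and find the resistance seen between A (node 1) and B (node 0).
Reduce the network between node 1 (A) and node 0 (B) by series/parallel combination:
  Rp1 = R1 ‖ R2 ‖ R3 (parallel, all between nodes 0 and 1) = 1/(1/150 + 1/100 + 1/6.8) = 6.108 Ω
R_th = 6.108 Ω
I_n = V_th/R_th = 0.6108/6.108 = 0.1 A, and R_n = R_th = 6.108 Ω

Final answer: I_n = 0.1 A, R_n = 6.108 Ω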